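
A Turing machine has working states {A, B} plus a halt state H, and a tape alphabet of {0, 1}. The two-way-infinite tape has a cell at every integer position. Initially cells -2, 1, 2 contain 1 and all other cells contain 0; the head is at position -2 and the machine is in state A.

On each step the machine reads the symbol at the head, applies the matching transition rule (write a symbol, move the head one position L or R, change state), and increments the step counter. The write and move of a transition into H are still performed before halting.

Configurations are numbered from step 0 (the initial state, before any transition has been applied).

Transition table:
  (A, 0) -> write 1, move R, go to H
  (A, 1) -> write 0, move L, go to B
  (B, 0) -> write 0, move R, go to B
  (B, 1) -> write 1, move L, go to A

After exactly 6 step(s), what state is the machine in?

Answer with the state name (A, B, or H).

Answer: A

Derivation:
Step 1: in state A at pos -2, read 1 -> (A,1)->write 0,move L,goto B. Now: state=B, head=-3, tape[-4..3]=00000110 (head:  ^)
Step 2: in state B at pos -3, read 0 -> (B,0)->write 0,move R,goto B. Now: state=B, head=-2, tape[-4..3]=00000110 (head:   ^)
Step 3: in state B at pos -2, read 0 -> (B,0)->write 0,move R,goto B. Now: state=B, head=-1, tape[-4..3]=00000110 (head:    ^)
Step 4: in state B at pos -1, read 0 -> (B,0)->write 0,move R,goto B. Now: state=B, head=0, tape[-4..3]=00000110 (head:     ^)
Step 5: in state B at pos 0, read 0 -> (B,0)->write 0,move R,goto B. Now: state=B, head=1, tape[-4..3]=00000110 (head:      ^)
Step 6: in state B at pos 1, read 1 -> (B,1)->write 1,move L,goto A. Now: state=A, head=0, tape[-4..3]=00000110 (head:     ^)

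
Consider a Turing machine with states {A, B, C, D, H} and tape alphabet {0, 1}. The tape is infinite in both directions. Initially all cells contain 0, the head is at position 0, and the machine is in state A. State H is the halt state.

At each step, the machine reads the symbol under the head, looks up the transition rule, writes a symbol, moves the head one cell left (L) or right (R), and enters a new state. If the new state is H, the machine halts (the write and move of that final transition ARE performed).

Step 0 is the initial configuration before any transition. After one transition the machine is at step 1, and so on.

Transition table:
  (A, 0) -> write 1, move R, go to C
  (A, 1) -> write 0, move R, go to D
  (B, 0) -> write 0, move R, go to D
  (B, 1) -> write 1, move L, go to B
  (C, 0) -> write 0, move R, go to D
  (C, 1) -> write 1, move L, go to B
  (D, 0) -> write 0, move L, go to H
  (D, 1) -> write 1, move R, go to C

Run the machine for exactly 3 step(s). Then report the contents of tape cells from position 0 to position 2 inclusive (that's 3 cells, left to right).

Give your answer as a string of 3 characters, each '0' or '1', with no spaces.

Answer: 100

Derivation:
Step 1: in state A at pos 0, read 0 -> (A,0)->write 1,move R,goto C. Now: state=C, head=1, tape[-1..2]=0100 (head:   ^)
Step 2: in state C at pos 1, read 0 -> (C,0)->write 0,move R,goto D. Now: state=D, head=2, tape[-1..3]=01000 (head:    ^)
Step 3: in state D at pos 2, read 0 -> (D,0)->write 0,move L,goto H. Now: state=H, head=1, tape[-1..3]=01000 (head:   ^)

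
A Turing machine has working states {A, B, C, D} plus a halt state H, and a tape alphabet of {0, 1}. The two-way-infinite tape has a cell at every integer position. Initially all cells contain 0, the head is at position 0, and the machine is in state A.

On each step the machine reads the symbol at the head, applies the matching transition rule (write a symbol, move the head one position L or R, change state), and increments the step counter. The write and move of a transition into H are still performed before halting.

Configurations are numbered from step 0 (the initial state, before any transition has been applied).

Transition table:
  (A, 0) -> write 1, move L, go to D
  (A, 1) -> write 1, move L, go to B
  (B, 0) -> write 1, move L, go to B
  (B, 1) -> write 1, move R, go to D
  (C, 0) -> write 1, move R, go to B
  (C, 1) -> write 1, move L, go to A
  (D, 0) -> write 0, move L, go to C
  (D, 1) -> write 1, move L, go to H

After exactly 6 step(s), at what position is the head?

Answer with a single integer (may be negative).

Answer: -2

Derivation:
Step 1: in state A at pos 0, read 0 -> (A,0)->write 1,move L,goto D. Now: state=D, head=-1, tape[-2..1]=0010 (head:  ^)
Step 2: in state D at pos -1, read 0 -> (D,0)->write 0,move L,goto C. Now: state=C, head=-2, tape[-3..1]=00010 (head:  ^)
Step 3: in state C at pos -2, read 0 -> (C,0)->write 1,move R,goto B. Now: state=B, head=-1, tape[-3..1]=01010 (head:   ^)
Step 4: in state B at pos -1, read 0 -> (B,0)->write 1,move L,goto B. Now: state=B, head=-2, tape[-3..1]=01110 (head:  ^)
Step 5: in state B at pos -2, read 1 -> (B,1)->write 1,move R,goto D. Now: state=D, head=-1, tape[-3..1]=01110 (head:   ^)
Step 6: in state D at pos -1, read 1 -> (D,1)->write 1,move L,goto H. Now: state=H, head=-2, tape[-3..1]=01110 (head:  ^)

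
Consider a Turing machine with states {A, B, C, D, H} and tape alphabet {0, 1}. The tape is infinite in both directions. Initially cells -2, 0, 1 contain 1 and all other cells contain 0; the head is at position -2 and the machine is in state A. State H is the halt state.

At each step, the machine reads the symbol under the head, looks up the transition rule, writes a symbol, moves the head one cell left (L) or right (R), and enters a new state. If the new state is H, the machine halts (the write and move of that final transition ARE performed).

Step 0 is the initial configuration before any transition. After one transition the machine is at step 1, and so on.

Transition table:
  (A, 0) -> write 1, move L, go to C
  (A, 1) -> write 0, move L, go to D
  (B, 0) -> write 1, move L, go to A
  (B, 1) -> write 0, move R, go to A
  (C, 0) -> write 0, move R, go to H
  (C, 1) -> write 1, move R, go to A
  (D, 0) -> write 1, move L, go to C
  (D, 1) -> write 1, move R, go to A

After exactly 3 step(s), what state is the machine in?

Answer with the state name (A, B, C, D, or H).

Answer: H

Derivation:
Step 1: in state A at pos -2, read 1 -> (A,1)->write 0,move L,goto D. Now: state=D, head=-3, tape[-4..2]=0000110 (head:  ^)
Step 2: in state D at pos -3, read 0 -> (D,0)->write 1,move L,goto C. Now: state=C, head=-4, tape[-5..2]=00100110 (head:  ^)
Step 3: in state C at pos -4, read 0 -> (C,0)->write 0,move R,goto H. Now: state=H, head=-3, tape[-5..2]=00100110 (head:   ^)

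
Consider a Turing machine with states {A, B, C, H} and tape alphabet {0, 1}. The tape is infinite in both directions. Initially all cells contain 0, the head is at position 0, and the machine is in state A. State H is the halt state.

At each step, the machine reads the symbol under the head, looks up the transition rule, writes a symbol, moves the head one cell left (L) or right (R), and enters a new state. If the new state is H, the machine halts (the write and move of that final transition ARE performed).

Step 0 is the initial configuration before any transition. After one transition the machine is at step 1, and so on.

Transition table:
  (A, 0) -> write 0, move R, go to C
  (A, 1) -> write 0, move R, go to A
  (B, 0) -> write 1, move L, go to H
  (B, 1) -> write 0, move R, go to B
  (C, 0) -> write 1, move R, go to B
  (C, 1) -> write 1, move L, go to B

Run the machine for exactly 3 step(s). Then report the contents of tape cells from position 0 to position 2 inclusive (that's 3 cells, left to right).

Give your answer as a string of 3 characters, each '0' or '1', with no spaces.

Answer: 011

Derivation:
Step 1: in state A at pos 0, read 0 -> (A,0)->write 0,move R,goto C. Now: state=C, head=1, tape[-1..2]=0000 (head:   ^)
Step 2: in state C at pos 1, read 0 -> (C,0)->write 1,move R,goto B. Now: state=B, head=2, tape[-1..3]=00100 (head:    ^)
Step 3: in state B at pos 2, read 0 -> (B,0)->write 1,move L,goto H. Now: state=H, head=1, tape[-1..3]=00110 (head:   ^)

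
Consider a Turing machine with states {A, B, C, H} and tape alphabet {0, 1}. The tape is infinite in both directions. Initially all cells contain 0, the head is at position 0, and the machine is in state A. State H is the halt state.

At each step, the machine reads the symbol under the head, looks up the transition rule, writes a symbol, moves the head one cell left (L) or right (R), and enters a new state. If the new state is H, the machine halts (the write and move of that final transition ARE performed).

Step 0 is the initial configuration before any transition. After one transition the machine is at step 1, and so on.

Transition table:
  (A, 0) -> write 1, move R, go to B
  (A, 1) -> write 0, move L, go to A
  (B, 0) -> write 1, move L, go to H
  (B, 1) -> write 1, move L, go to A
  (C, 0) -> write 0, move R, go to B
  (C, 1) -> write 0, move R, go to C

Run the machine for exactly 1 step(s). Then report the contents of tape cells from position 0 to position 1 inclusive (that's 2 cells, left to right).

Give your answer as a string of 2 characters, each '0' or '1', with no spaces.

Answer: 10

Derivation:
Step 1: in state A at pos 0, read 0 -> (A,0)->write 1,move R,goto B. Now: state=B, head=1, tape[-1..2]=0100 (head:   ^)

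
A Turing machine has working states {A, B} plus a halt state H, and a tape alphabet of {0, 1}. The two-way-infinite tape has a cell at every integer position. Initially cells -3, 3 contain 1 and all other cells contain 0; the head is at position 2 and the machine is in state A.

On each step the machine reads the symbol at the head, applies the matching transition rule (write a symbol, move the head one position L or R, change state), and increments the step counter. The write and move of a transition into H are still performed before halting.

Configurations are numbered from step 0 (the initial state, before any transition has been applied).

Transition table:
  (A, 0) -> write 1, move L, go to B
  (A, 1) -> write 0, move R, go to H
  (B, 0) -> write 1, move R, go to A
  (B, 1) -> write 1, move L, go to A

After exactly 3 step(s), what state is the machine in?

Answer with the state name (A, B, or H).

Answer: H

Derivation:
Step 1: in state A at pos 2, read 0 -> (A,0)->write 1,move L,goto B. Now: state=B, head=1, tape[-4..4]=010000110 (head:      ^)
Step 2: in state B at pos 1, read 0 -> (B,0)->write 1,move R,goto A. Now: state=A, head=2, tape[-4..4]=010001110 (head:       ^)
Step 3: in state A at pos 2, read 1 -> (A,1)->write 0,move R,goto H. Now: state=H, head=3, tape[-4..4]=010001010 (head:        ^)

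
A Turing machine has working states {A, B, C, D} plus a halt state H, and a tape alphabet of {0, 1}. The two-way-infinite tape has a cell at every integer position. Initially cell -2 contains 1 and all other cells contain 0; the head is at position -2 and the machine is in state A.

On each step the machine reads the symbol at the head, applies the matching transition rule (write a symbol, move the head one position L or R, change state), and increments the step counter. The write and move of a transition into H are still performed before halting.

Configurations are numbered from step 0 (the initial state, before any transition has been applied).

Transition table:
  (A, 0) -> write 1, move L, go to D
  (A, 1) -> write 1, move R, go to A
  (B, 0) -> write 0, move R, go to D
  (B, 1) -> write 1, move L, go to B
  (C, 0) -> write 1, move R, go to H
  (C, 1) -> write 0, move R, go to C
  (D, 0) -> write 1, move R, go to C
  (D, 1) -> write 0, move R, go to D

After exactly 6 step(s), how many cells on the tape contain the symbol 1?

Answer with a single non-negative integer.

Step 1: in state A at pos -2, read 1 -> (A,1)->write 1,move R,goto A. Now: state=A, head=-1, tape[-3..0]=0100 (head:   ^)
Step 2: in state A at pos -1, read 0 -> (A,0)->write 1,move L,goto D. Now: state=D, head=-2, tape[-3..0]=0110 (head:  ^)
Step 3: in state D at pos -2, read 1 -> (D,1)->write 0,move R,goto D. Now: state=D, head=-1, tape[-3..0]=0010 (head:   ^)
Step 4: in state D at pos -1, read 1 -> (D,1)->write 0,move R,goto D. Now: state=D, head=0, tape[-3..1]=00000 (head:    ^)
Step 5: in state D at pos 0, read 0 -> (D,0)->write 1,move R,goto C. Now: state=C, head=1, tape[-3..2]=000100 (head:     ^)
Step 6: in state C at pos 1, read 0 -> (C,0)->write 1,move R,goto H. Now: state=H, head=2, tape[-3..3]=0001100 (head:      ^)
Cells containing 1 after step 6: {0, 1} -> 2 cell(s)

Answer: 2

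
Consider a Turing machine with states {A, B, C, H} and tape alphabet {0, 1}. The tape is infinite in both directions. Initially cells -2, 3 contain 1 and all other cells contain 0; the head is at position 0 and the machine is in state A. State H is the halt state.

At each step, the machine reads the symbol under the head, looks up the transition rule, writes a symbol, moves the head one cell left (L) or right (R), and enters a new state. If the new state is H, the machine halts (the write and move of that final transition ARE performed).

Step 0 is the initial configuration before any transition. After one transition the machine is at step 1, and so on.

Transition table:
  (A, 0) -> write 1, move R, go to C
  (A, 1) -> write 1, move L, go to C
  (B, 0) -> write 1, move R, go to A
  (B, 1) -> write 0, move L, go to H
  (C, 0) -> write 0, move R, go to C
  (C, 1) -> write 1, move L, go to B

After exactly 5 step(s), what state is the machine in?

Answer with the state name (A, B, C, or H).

Step 1: in state A at pos 0, read 0 -> (A,0)->write 1,move R,goto C. Now: state=C, head=1, tape[-3..4]=01010010 (head:     ^)
Step 2: in state C at pos 1, read 0 -> (C,0)->write 0,move R,goto C. Now: state=C, head=2, tape[-3..4]=01010010 (head:      ^)
Step 3: in state C at pos 2, read 0 -> (C,0)->write 0,move R,goto C. Now: state=C, head=3, tape[-3..4]=01010010 (head:       ^)
Step 4: in state C at pos 3, read 1 -> (C,1)->write 1,move L,goto B. Now: state=B, head=2, tape[-3..4]=01010010 (head:      ^)
Step 5: in state B at pos 2, read 0 -> (B,0)->write 1,move R,goto A. Now: state=A, head=3, tape[-3..4]=01010110 (head:       ^)

Answer: A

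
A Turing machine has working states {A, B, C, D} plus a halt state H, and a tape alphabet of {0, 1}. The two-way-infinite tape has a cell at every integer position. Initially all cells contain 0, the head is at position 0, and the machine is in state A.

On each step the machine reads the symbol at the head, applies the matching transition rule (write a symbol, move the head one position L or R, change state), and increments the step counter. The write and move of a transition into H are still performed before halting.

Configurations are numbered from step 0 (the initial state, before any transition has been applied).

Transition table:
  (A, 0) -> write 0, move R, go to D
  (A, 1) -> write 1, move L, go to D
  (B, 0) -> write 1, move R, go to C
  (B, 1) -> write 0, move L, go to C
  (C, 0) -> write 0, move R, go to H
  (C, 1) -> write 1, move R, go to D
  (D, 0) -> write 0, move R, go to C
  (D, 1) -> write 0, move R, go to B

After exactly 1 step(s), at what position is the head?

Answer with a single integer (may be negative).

Answer: 1

Derivation:
Step 1: in state A at pos 0, read 0 -> (A,0)->write 0,move R,goto D. Now: state=D, head=1, tape[-1..2]=0000 (head:   ^)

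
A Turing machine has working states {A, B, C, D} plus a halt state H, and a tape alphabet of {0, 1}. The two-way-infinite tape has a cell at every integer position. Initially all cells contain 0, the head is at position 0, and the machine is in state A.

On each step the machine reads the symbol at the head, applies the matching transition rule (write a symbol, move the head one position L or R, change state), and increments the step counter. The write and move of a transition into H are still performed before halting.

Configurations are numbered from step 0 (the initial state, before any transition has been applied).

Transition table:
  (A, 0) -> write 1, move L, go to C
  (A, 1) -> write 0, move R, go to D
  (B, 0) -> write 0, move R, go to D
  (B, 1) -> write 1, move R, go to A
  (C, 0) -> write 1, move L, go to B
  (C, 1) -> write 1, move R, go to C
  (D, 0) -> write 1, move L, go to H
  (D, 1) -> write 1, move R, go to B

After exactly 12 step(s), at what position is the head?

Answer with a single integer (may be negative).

Answer: 2

Derivation:
Step 1: in state A at pos 0, read 0 -> (A,0)->write 1,move L,goto C. Now: state=C, head=-1, tape[-2..1]=0010 (head:  ^)
Step 2: in state C at pos -1, read 0 -> (C,0)->write 1,move L,goto B. Now: state=B, head=-2, tape[-3..1]=00110 (head:  ^)
Step 3: in state B at pos -2, read 0 -> (B,0)->write 0,move R,goto D. Now: state=D, head=-1, tape[-3..1]=00110 (head:   ^)
Step 4: in state D at pos -1, read 1 -> (D,1)->write 1,move R,goto B. Now: state=B, head=0, tape[-3..1]=00110 (head:    ^)
Step 5: in state B at pos 0, read 1 -> (B,1)->write 1,move R,goto A. Now: state=A, head=1, tape[-3..2]=001100 (head:     ^)
Step 6: in state A at pos 1, read 0 -> (A,0)->write 1,move L,goto C. Now: state=C, head=0, tape[-3..2]=001110 (head:    ^)
Step 7: in state C at pos 0, read 1 -> (C,1)->write 1,move R,goto C. Now: state=C, head=1, tape[-3..2]=001110 (head:     ^)
Step 8: in state C at pos 1, read 1 -> (C,1)->write 1,move R,goto C. Now: state=C, head=2, tape[-3..3]=0011100 (head:      ^)
Step 9: in state C at pos 2, read 0 -> (C,0)->write 1,move L,goto B. Now: state=B, head=1, tape[-3..3]=0011110 (head:     ^)
Step 10: in state B at pos 1, read 1 -> (B,1)->write 1,move R,goto A. Now: state=A, head=2, tape[-3..3]=0011110 (head:      ^)
Step 11: in state A at pos 2, read 1 -> (A,1)->write 0,move R,goto D. Now: state=D, head=3, tape[-3..4]=00111000 (head:       ^)
Step 12: in state D at pos 3, read 0 -> (D,0)->write 1,move L,goto H. Now: state=H, head=2, tape[-3..4]=00111010 (head:      ^)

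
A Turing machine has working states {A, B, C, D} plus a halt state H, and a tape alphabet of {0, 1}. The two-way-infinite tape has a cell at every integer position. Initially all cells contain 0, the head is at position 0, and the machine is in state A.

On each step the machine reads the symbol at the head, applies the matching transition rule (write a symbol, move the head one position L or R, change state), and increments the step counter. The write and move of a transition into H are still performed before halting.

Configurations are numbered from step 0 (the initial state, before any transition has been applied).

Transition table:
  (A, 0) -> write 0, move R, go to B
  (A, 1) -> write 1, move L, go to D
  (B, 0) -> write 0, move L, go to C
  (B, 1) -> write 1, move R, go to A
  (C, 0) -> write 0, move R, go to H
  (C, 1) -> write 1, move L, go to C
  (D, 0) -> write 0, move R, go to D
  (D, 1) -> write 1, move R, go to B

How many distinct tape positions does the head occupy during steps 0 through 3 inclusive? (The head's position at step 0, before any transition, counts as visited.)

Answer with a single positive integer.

Answer: 2

Derivation:
Step 1: in state A at pos 0, read 0 -> (A,0)->write 0,move R,goto B. Now: state=B, head=1, tape[-1..2]=0000 (head:   ^)
Step 2: in state B at pos 1, read 0 -> (B,0)->write 0,move L,goto C. Now: state=C, head=0, tape[-1..2]=0000 (head:  ^)
Step 3: in state C at pos 0, read 0 -> (C,0)->write 0,move R,goto H. Now: state=H, head=1, tape[-1..2]=0000 (head:   ^)
Head positions at steps 0..3: starting at 0, distinct positions visited = {0, 1} -> 2 position(s)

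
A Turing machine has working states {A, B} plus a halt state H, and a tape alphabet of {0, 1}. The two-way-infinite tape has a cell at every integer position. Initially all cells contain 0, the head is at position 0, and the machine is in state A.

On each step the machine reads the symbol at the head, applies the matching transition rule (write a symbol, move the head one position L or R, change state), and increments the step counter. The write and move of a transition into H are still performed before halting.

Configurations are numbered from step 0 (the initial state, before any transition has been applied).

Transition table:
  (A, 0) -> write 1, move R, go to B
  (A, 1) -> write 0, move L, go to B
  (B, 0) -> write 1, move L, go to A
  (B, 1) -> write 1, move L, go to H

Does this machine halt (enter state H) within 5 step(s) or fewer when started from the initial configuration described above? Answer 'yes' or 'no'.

Answer: no

Derivation:
Step 1: in state A at pos 0, read 0 -> (A,0)->write 1,move R,goto B. Now: state=B, head=1, tape[-1..2]=0100 (head:   ^)
Step 2: in state B at pos 1, read 0 -> (B,0)->write 1,move L,goto A. Now: state=A, head=0, tape[-1..2]=0110 (head:  ^)
Step 3: in state A at pos 0, read 1 -> (A,1)->write 0,move L,goto B. Now: state=B, head=-1, tape[-2..2]=00010 (head:  ^)
Step 4: in state B at pos -1, read 0 -> (B,0)->write 1,move L,goto A. Now: state=A, head=-2, tape[-3..2]=001010 (head:  ^)
Step 5: in state A at pos -2, read 0 -> (A,0)->write 1,move R,goto B. Now: state=B, head=-1, tape[-3..2]=011010 (head:   ^)
After 5 step(s): state = B (not H) -> not halted within 5 -> no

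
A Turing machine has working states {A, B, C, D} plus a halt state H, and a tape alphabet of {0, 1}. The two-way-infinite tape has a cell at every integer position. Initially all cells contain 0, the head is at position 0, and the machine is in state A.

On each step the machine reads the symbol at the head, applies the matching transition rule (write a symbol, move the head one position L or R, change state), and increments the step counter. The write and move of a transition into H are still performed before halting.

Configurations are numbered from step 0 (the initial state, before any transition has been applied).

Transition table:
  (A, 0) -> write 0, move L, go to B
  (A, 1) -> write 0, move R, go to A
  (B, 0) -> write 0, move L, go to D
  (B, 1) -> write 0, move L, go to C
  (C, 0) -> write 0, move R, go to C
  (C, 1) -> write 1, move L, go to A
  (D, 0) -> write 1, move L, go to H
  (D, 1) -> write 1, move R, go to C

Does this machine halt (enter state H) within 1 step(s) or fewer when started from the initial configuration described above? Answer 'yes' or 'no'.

Answer: no

Derivation:
Step 1: in state A at pos 0, read 0 -> (A,0)->write 0,move L,goto B. Now: state=B, head=-1, tape[-2..1]=0000 (head:  ^)
After 1 step(s): state = B (not H) -> not halted within 1 -> no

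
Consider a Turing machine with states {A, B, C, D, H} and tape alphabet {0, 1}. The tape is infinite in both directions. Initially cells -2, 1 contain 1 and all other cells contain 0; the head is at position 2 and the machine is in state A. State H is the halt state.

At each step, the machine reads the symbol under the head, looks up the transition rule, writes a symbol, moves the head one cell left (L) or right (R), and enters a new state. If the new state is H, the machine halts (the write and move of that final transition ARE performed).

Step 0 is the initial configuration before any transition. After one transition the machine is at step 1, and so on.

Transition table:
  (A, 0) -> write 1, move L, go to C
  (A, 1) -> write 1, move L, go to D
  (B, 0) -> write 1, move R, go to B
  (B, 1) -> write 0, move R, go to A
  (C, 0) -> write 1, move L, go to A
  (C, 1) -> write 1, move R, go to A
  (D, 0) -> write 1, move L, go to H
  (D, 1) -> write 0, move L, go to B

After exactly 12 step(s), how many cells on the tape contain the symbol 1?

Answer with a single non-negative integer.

Answer: 5

Derivation:
Step 1: in state A at pos 2, read 0 -> (A,0)->write 1,move L,goto C. Now: state=C, head=1, tape[-3..3]=0100110 (head:     ^)
Step 2: in state C at pos 1, read 1 -> (C,1)->write 1,move R,goto A. Now: state=A, head=2, tape[-3..3]=0100110 (head:      ^)
Step 3: in state A at pos 2, read 1 -> (A,1)->write 1,move L,goto D. Now: state=D, head=1, tape[-3..3]=0100110 (head:     ^)
Step 4: in state D at pos 1, read 1 -> (D,1)->write 0,move L,goto B. Now: state=B, head=0, tape[-3..3]=0100010 (head:    ^)
Step 5: in state B at pos 0, read 0 -> (B,0)->write 1,move R,goto B. Now: state=B, head=1, tape[-3..3]=0101010 (head:     ^)
Step 6: in state B at pos 1, read 0 -> (B,0)->write 1,move R,goto B. Now: state=B, head=2, tape[-3..3]=0101110 (head:      ^)
Step 7: in state B at pos 2, read 1 -> (B,1)->write 0,move R,goto A. Now: state=A, head=3, tape[-3..4]=01011000 (head:       ^)
Step 8: in state A at pos 3, read 0 -> (A,0)->write 1,move L,goto C. Now: state=C, head=2, tape[-3..4]=01011010 (head:      ^)
Step 9: in state C at pos 2, read 0 -> (C,0)->write 1,move L,goto A. Now: state=A, head=1, tape[-3..4]=01011110 (head:     ^)
Step 10: in state A at pos 1, read 1 -> (A,1)->write 1,move L,goto D. Now: state=D, head=0, tape[-3..4]=01011110 (head:    ^)
Step 11: in state D at pos 0, read 1 -> (D,1)->write 0,move L,goto B. Now: state=B, head=-1, tape[-3..4]=01001110 (head:   ^)
Step 12: in state B at pos -1, read 0 -> (B,0)->write 1,move R,goto B. Now: state=B, head=0, tape[-3..4]=01101110 (head:    ^)
Cells containing 1 after step 12: {-2, -1, 1, 2, 3} -> 5 cell(s)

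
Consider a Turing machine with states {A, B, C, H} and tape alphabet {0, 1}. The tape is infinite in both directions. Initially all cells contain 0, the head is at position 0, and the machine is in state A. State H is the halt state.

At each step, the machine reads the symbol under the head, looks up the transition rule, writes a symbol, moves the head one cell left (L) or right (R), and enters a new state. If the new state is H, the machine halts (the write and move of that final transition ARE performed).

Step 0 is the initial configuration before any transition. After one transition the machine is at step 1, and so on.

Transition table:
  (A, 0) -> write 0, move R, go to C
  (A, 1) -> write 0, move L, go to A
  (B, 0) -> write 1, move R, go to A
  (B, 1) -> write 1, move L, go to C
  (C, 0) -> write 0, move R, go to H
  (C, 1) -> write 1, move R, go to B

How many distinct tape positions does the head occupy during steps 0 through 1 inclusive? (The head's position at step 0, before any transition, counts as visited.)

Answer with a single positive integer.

Step 1: in state A at pos 0, read 0 -> (A,0)->write 0,move R,goto C. Now: state=C, head=1, tape[-1..2]=0000 (head:   ^)
Head positions at steps 0..1: starting at 0, distinct positions visited = {0, 1} -> 2 position(s)

Answer: 2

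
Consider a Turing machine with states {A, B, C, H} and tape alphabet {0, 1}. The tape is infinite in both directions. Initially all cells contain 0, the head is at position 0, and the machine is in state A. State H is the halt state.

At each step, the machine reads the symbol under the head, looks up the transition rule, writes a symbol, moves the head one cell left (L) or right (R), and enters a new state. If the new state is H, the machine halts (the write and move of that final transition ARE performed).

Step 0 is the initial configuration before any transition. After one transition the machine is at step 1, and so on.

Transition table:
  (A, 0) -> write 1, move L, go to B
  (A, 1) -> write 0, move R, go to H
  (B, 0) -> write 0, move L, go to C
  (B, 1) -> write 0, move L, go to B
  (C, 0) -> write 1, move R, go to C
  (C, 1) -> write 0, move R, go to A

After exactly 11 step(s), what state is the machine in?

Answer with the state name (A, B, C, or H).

Answer: A

Derivation:
Step 1: in state A at pos 0, read 0 -> (A,0)->write 1,move L,goto B. Now: state=B, head=-1, tape[-2..1]=0010 (head:  ^)
Step 2: in state B at pos -1, read 0 -> (B,0)->write 0,move L,goto C. Now: state=C, head=-2, tape[-3..1]=00010 (head:  ^)
Step 3: in state C at pos -2, read 0 -> (C,0)->write 1,move R,goto C. Now: state=C, head=-1, tape[-3..1]=01010 (head:   ^)
Step 4: in state C at pos -1, read 0 -> (C,0)->write 1,move R,goto C. Now: state=C, head=0, tape[-3..1]=01110 (head:    ^)
Step 5: in state C at pos 0, read 1 -> (C,1)->write 0,move R,goto A. Now: state=A, head=1, tape[-3..2]=011000 (head:     ^)
Step 6: in state A at pos 1, read 0 -> (A,0)->write 1,move L,goto B. Now: state=B, head=0, tape[-3..2]=011010 (head:    ^)
Step 7: in state B at pos 0, read 0 -> (B,0)->write 0,move L,goto C. Now: state=C, head=-1, tape[-3..2]=011010 (head:   ^)
Step 8: in state C at pos -1, read 1 -> (C,1)->write 0,move R,goto A. Now: state=A, head=0, tape[-3..2]=010010 (head:    ^)
Step 9: in state A at pos 0, read 0 -> (A,0)->write 1,move L,goto B. Now: state=B, head=-1, tape[-3..2]=010110 (head:   ^)
Step 10: in state B at pos -1, read 0 -> (B,0)->write 0,move L,goto C. Now: state=C, head=-2, tape[-3..2]=010110 (head:  ^)
Step 11: in state C at pos -2, read 1 -> (C,1)->write 0,move R,goto A. Now: state=A, head=-1, tape[-3..2]=000110 (head:   ^)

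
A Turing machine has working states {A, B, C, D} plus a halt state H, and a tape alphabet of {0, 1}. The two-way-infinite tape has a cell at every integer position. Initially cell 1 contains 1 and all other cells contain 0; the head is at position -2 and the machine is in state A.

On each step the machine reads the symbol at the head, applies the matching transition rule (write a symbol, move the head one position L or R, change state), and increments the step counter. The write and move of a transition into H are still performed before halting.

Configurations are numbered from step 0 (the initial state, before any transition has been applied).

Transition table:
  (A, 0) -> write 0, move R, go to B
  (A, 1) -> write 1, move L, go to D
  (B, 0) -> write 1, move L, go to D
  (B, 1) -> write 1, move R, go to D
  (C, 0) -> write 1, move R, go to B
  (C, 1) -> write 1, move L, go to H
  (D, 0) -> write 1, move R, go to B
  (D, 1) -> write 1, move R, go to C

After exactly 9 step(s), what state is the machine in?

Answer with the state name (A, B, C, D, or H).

Step 1: in state A at pos -2, read 0 -> (A,0)->write 0,move R,goto B. Now: state=B, head=-1, tape[-3..2]=000010 (head:   ^)
Step 2: in state B at pos -1, read 0 -> (B,0)->write 1,move L,goto D. Now: state=D, head=-2, tape[-3..2]=001010 (head:  ^)
Step 3: in state D at pos -2, read 0 -> (D,0)->write 1,move R,goto B. Now: state=B, head=-1, tape[-3..2]=011010 (head:   ^)
Step 4: in state B at pos -1, read 1 -> (B,1)->write 1,move R,goto D. Now: state=D, head=0, tape[-3..2]=011010 (head:    ^)
Step 5: in state D at pos 0, read 0 -> (D,0)->write 1,move R,goto B. Now: state=B, head=1, tape[-3..2]=011110 (head:     ^)
Step 6: in state B at pos 1, read 1 -> (B,1)->write 1,move R,goto D. Now: state=D, head=2, tape[-3..3]=0111100 (head:      ^)
Step 7: in state D at pos 2, read 0 -> (D,0)->write 1,move R,goto B. Now: state=B, head=3, tape[-3..4]=01111100 (head:       ^)
Step 8: in state B at pos 3, read 0 -> (B,0)->write 1,move L,goto D. Now: state=D, head=2, tape[-3..4]=01111110 (head:      ^)
Step 9: in state D at pos 2, read 1 -> (D,1)->write 1,move R,goto C. Now: state=C, head=3, tape[-3..4]=01111110 (head:       ^)

Answer: C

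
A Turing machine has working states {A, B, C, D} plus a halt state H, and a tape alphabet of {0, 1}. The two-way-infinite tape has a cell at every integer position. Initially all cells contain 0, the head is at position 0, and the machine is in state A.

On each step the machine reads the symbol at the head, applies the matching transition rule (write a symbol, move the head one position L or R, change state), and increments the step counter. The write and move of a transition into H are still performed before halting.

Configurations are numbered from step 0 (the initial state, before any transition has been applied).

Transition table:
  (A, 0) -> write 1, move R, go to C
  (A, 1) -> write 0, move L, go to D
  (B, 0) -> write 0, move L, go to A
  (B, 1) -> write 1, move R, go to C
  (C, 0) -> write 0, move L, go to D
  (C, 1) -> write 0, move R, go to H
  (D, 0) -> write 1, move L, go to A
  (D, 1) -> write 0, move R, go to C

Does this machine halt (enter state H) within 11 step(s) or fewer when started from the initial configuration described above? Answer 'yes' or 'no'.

Step 1: in state A at pos 0, read 0 -> (A,0)->write 1,move R,goto C. Now: state=C, head=1, tape[-1..2]=0100 (head:   ^)
Step 2: in state C at pos 1, read 0 -> (C,0)->write 0,move L,goto D. Now: state=D, head=0, tape[-1..2]=0100 (head:  ^)
Step 3: in state D at pos 0, read 1 -> (D,1)->write 0,move R,goto C. Now: state=C, head=1, tape[-1..2]=0000 (head:   ^)
Step 4: in state C at pos 1, read 0 -> (C,0)->write 0,move L,goto D. Now: state=D, head=0, tape[-1..2]=0000 (head:  ^)
Step 5: in state D at pos 0, read 0 -> (D,0)->write 1,move L,goto A. Now: state=A, head=-1, tape[-2..2]=00100 (head:  ^)
Step 6: in state A at pos -1, read 0 -> (A,0)->write 1,move R,goto C. Now: state=C, head=0, tape[-2..2]=01100 (head:   ^)
Step 7: in state C at pos 0, read 1 -> (C,1)->write 0,move R,goto H. Now: state=H, head=1, tape[-2..2]=01000 (head:    ^)
State H reached at step 7; 7 <= 11 -> yes

Answer: yes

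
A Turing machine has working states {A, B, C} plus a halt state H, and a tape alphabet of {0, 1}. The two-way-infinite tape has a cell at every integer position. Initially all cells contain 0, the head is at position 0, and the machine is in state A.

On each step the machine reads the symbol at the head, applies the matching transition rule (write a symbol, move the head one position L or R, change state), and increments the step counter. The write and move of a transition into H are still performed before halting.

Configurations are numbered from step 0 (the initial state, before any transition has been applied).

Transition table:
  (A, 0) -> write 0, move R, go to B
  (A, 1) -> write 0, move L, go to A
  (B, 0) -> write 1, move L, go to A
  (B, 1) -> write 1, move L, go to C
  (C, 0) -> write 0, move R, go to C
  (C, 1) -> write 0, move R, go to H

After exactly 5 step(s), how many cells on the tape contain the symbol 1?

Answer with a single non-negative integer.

Step 1: in state A at pos 0, read 0 -> (A,0)->write 0,move R,goto B. Now: state=B, head=1, tape[-1..2]=0000 (head:   ^)
Step 2: in state B at pos 1, read 0 -> (B,0)->write 1,move L,goto A. Now: state=A, head=0, tape[-1..2]=0010 (head:  ^)
Step 3: in state A at pos 0, read 0 -> (A,0)->write 0,move R,goto B. Now: state=B, head=1, tape[-1..2]=0010 (head:   ^)
Step 4: in state B at pos 1, read 1 -> (B,1)->write 1,move L,goto C. Now: state=C, head=0, tape[-1..2]=0010 (head:  ^)
Step 5: in state C at pos 0, read 0 -> (C,0)->write 0,move R,goto C. Now: state=C, head=1, tape[-1..2]=0010 (head:   ^)
Cells containing 1 after step 5: {1} -> 1 cell(s)

Answer: 1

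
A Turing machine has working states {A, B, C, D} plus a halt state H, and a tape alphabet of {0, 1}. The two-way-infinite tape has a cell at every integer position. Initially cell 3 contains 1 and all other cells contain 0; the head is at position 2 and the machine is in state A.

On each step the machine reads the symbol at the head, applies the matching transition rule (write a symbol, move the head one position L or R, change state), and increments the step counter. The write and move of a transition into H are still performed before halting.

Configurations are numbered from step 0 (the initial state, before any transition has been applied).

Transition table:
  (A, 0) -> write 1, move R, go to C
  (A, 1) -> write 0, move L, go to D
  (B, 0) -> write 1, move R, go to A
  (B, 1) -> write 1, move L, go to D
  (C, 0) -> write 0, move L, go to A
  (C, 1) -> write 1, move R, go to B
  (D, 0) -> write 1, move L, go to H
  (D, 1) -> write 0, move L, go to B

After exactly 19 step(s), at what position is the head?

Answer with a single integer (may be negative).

Answer: 1

Derivation:
Step 1: in state A at pos 2, read 0 -> (A,0)->write 1,move R,goto C. Now: state=C, head=3, tape[1..4]=0110 (head:   ^)
Step 2: in state C at pos 3, read 1 -> (C,1)->write 1,move R,goto B. Now: state=B, head=4, tape[1..5]=01100 (head:    ^)
Step 3: in state B at pos 4, read 0 -> (B,0)->write 1,move R,goto A. Now: state=A, head=5, tape[1..6]=011100 (head:     ^)
Step 4: in state A at pos 5, read 0 -> (A,0)->write 1,move R,goto C. Now: state=C, head=6, tape[1..7]=0111100 (head:      ^)
Step 5: in state C at pos 6, read 0 -> (C,0)->write 0,move L,goto A. Now: state=A, head=5, tape[1..7]=0111100 (head:     ^)
Step 6: in state A at pos 5, read 1 -> (A,1)->write 0,move L,goto D. Now: state=D, head=4, tape[1..7]=0111000 (head:    ^)
Step 7: in state D at pos 4, read 1 -> (D,1)->write 0,move L,goto B. Now: state=B, head=3, tape[1..7]=0110000 (head:   ^)
Step 8: in state B at pos 3, read 1 -> (B,1)->write 1,move L,goto D. Now: state=D, head=2, tape[1..7]=0110000 (head:  ^)
Step 9: in state D at pos 2, read 1 -> (D,1)->write 0,move L,goto B. Now: state=B, head=1, tape[0..7]=00010000 (head:  ^)
Step 10: in state B at pos 1, read 0 -> (B,0)->write 1,move R,goto A. Now: state=A, head=2, tape[0..7]=01010000 (head:   ^)
Step 11: in state A at pos 2, read 0 -> (A,0)->write 1,move R,goto C. Now: state=C, head=3, tape[0..7]=01110000 (head:    ^)
Step 12: in state C at pos 3, read 1 -> (C,1)->write 1,move R,goto B. Now: state=B, head=4, tape[0..7]=01110000 (head:     ^)
Step 13: in state B at pos 4, read 0 -> (B,0)->write 1,move R,goto A. Now: state=A, head=5, tape[0..7]=01111000 (head:      ^)
Step 14: in state A at pos 5, read 0 -> (A,0)->write 1,move R,goto C. Now: state=C, head=6, tape[0..7]=01111100 (head:       ^)
Step 15: in state C at pos 6, read 0 -> (C,0)->write 0,move L,goto A. Now: state=A, head=5, tape[0..7]=01111100 (head:      ^)
Step 16: in state A at pos 5, read 1 -> (A,1)->write 0,move L,goto D. Now: state=D, head=4, tape[0..7]=01111000 (head:     ^)
Step 17: in state D at pos 4, read 1 -> (D,1)->write 0,move L,goto B. Now: state=B, head=3, tape[0..7]=01110000 (head:    ^)
Step 18: in state B at pos 3, read 1 -> (B,1)->write 1,move L,goto D. Now: state=D, head=2, tape[0..7]=01110000 (head:   ^)
Step 19: in state D at pos 2, read 1 -> (D,1)->write 0,move L,goto B. Now: state=B, head=1, tape[0..7]=01010000 (head:  ^)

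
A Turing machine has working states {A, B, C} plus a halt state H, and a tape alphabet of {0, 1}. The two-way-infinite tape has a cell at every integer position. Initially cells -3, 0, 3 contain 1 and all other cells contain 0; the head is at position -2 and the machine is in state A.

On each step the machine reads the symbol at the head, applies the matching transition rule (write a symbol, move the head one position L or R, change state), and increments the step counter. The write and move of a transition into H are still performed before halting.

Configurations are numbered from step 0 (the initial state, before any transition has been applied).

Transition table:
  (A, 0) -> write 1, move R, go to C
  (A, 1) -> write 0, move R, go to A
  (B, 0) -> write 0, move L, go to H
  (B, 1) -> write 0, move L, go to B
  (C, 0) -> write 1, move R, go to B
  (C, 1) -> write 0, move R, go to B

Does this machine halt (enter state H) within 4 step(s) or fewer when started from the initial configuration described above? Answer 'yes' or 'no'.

Answer: no

Derivation:
Step 1: in state A at pos -2, read 0 -> (A,0)->write 1,move R,goto C. Now: state=C, head=-1, tape[-4..4]=011010010 (head:    ^)
Step 2: in state C at pos -1, read 0 -> (C,0)->write 1,move R,goto B. Now: state=B, head=0, tape[-4..4]=011110010 (head:     ^)
Step 3: in state B at pos 0, read 1 -> (B,1)->write 0,move L,goto B. Now: state=B, head=-1, tape[-4..4]=011100010 (head:    ^)
Step 4: in state B at pos -1, read 1 -> (B,1)->write 0,move L,goto B. Now: state=B, head=-2, tape[-4..4]=011000010 (head:   ^)
After 4 step(s): state = B (not H) -> not halted within 4 -> no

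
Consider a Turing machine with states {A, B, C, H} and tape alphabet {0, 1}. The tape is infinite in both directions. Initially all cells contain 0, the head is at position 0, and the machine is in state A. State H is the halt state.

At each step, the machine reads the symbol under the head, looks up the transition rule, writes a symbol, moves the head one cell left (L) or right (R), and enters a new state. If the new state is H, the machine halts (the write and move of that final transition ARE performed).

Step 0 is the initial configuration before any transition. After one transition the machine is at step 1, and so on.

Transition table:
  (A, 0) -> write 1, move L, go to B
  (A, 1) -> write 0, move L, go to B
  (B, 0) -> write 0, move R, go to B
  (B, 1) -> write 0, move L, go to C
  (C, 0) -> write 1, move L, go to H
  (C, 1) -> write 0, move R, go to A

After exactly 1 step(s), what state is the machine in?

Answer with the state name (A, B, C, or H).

Step 1: in state A at pos 0, read 0 -> (A,0)->write 1,move L,goto B. Now: state=B, head=-1, tape[-2..1]=0010 (head:  ^)

Answer: B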